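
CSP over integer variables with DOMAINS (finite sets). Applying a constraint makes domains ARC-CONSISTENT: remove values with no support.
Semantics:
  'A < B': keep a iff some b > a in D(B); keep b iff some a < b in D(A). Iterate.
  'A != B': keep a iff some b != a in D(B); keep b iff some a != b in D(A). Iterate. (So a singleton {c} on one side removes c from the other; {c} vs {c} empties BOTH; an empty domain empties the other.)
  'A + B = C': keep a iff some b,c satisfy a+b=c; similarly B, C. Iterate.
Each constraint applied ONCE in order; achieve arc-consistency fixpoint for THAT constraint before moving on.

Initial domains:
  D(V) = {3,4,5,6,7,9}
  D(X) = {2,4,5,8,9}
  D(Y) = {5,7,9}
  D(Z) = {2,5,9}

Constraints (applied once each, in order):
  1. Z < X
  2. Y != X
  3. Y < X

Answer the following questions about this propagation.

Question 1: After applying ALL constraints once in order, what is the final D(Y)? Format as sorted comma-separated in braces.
Answer: {5,7}

Derivation:
Constraint 1 (Z < X) on D(Z)={2,5,9} D(X)={2,4,5,8,9}: Z {2,5,9}->{2,5}; X {2,4,5,8,9}->{4,5,8,9}
Constraint 2 (Y != X) on D(Y)={5,7,9} D(X)={4,5,8,9}: no change
Constraint 3 (Y < X) on D(Y)={5,7,9} D(X)={4,5,8,9}: Y {5,7,9}->{5,7}; X {4,5,8,9}->{8,9}
So after all 3 constraints: D(Y) = {5,7}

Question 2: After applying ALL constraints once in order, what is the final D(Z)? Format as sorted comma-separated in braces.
Constraint 1 (Z < X) on D(Z)={2,5,9} D(X)={2,4,5,8,9}: Z {2,5,9}->{2,5}; X {2,4,5,8,9}->{4,5,8,9}
Constraint 2 (Y != X) on D(Y)={5,7,9} D(X)={4,5,8,9}: no change
Constraint 3 (Y < X) on D(Y)={5,7,9} D(X)={4,5,8,9}: Y {5,7,9}->{5,7}; X {4,5,8,9}->{8,9}
So after all 3 constraints: D(Z) = {2,5}

Answer: {2,5}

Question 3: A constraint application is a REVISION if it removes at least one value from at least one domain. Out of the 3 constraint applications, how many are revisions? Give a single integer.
Answer: 2

Derivation:
Constraint 1 (Z < X) on D(Z)={2,5,9} D(X)={2,4,5,8,9}: Z {2,5,9}->{2,5}; X {2,4,5,8,9}->{4,5,8,9} => REVISION
Constraint 2 (Y != X) on D(Y)={5,7,9} D(X)={4,5,8,9}: no change => not a revision
Constraint 3 (Y < X) on D(Y)={5,7,9} D(X)={4,5,8,9}: Y {5,7,9}->{5,7}; X {4,5,8,9}->{8,9} => REVISION
Total revisions = 2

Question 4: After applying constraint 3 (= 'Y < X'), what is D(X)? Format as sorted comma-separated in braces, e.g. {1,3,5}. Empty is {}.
Constraint 1 (Z < X) on D(Z)={2,5,9} D(X)={2,4,5,8,9}: Z {2,5,9}->{2,5}; X {2,4,5,8,9}->{4,5,8,9}
Constraint 2 (Y != X) on D(Y)={5,7,9} D(X)={4,5,8,9}: no change
Constraint 3 (Y < X) on D(Y)={5,7,9} D(X)={4,5,8,9}: Y {5,7,9}->{5,7}; X {4,5,8,9}->{8,9}
So after constraint 3: D(X) = {8,9}

Answer: {8,9}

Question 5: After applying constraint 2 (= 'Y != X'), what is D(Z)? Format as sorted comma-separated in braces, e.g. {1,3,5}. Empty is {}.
Constraint 1 (Z < X) on D(Z)={2,5,9} D(X)={2,4,5,8,9}: Z {2,5,9}->{2,5}; X {2,4,5,8,9}->{4,5,8,9}
Constraint 2 (Y != X) on D(Y)={5,7,9} D(X)={4,5,8,9}: no change
So after constraint 2: D(Z) = {2,5}

Answer: {2,5}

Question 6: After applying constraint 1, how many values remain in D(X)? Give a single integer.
Answer: 4

Derivation:
Constraint 1 (Z < X) on D(Z)={2,5,9} D(X)={2,4,5,8,9}: Z {2,5,9}->{2,5}; X {2,4,5,8,9}->{4,5,8,9}
So after constraint 1: D(X)={4,5,8,9}, size = 4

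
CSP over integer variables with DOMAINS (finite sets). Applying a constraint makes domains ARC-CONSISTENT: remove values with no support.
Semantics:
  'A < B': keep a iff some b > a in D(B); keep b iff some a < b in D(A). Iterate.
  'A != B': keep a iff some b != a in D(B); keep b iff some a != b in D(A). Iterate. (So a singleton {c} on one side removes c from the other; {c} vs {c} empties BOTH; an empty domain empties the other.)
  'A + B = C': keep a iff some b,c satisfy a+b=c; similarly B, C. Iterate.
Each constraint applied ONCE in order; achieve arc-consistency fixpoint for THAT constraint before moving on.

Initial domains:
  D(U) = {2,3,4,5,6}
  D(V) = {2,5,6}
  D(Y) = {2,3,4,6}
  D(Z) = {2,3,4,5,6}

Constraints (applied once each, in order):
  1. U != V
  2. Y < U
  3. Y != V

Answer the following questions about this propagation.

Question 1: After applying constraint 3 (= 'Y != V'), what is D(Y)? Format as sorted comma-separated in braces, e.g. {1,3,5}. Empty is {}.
Answer: {2,3,4}

Derivation:
Constraint 1 (U != V) on D(U)={2,3,4,5,6} D(V)={2,5,6}: no change
Constraint 2 (Y < U) on D(Y)={2,3,4,6} D(U)={2,3,4,5,6}: Y {2,3,4,6}->{2,3,4}; U {2,3,4,5,6}->{3,4,5,6}
Constraint 3 (Y != V) on D(Y)={2,3,4} D(V)={2,5,6}: no change
So after constraint 3: D(Y) = {2,3,4}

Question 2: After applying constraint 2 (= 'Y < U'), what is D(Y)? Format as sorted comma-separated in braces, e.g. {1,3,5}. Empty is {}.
Constraint 1 (U != V) on D(U)={2,3,4,5,6} D(V)={2,5,6}: no change
Constraint 2 (Y < U) on D(Y)={2,3,4,6} D(U)={2,3,4,5,6}: Y {2,3,4,6}->{2,3,4}; U {2,3,4,5,6}->{3,4,5,6}
So after constraint 2: D(Y) = {2,3,4}

Answer: {2,3,4}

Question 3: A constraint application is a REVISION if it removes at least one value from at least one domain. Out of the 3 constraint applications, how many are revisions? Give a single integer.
Answer: 1

Derivation:
Constraint 1 (U != V) on D(U)={2,3,4,5,6} D(V)={2,5,6}: no change => not a revision
Constraint 2 (Y < U) on D(Y)={2,3,4,6} D(U)={2,3,4,5,6}: Y {2,3,4,6}->{2,3,4}; U {2,3,4,5,6}->{3,4,5,6} => REVISION
Constraint 3 (Y != V) on D(Y)={2,3,4} D(V)={2,5,6}: no change => not a revision
Total revisions = 1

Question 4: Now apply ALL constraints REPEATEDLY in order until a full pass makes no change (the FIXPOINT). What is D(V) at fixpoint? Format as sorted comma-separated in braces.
Answer: {2,5,6}

Derivation:
pass 0 (initial): D(V)={2,5,6}
pass 1: U {2,3,4,5,6}->{3,4,5,6}; Y {2,3,4,6}->{2,3,4}
pass 2: no change
Fixpoint after 2 passes: D(V) = {2,5,6}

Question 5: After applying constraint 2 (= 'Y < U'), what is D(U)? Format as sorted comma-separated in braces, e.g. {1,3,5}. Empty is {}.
Constraint 1 (U != V) on D(U)={2,3,4,5,6} D(V)={2,5,6}: no change
Constraint 2 (Y < U) on D(Y)={2,3,4,6} D(U)={2,3,4,5,6}: Y {2,3,4,6}->{2,3,4}; U {2,3,4,5,6}->{3,4,5,6}
So after constraint 2: D(U) = {3,4,5,6}

Answer: {3,4,5,6}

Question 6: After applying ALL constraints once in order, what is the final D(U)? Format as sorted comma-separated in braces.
Answer: {3,4,5,6}

Derivation:
Constraint 1 (U != V) on D(U)={2,3,4,5,6} D(V)={2,5,6}: no change
Constraint 2 (Y < U) on D(Y)={2,3,4,6} D(U)={2,3,4,5,6}: Y {2,3,4,6}->{2,3,4}; U {2,3,4,5,6}->{3,4,5,6}
Constraint 3 (Y != V) on D(Y)={2,3,4} D(V)={2,5,6}: no change
So after all 3 constraints: D(U) = {3,4,5,6}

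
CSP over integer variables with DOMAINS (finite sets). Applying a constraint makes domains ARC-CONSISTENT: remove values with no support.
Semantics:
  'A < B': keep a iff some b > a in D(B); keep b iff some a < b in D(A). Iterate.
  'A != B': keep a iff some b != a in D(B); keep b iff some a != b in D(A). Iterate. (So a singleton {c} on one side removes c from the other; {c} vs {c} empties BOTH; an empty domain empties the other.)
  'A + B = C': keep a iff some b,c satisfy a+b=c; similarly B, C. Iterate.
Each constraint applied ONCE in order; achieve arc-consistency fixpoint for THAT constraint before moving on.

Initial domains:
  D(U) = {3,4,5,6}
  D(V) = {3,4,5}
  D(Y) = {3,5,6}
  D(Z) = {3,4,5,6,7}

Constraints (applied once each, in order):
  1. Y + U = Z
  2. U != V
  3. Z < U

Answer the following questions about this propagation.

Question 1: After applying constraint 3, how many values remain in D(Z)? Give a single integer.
Constraint 1 (Y + U = Z) on D(Y)={3,5,6} D(U)={3,4,5,6} D(Z)={3,4,5,6,7}: Y {3,5,6}->{3}; U {3,4,5,6}->{3,4}; Z {3,4,5,6,7}->{6,7}
Constraint 2 (U != V) on D(U)={3,4} D(V)={3,4,5}: no change
Constraint 3 (Z < U) on D(Z)={6,7} D(U)={3,4}: Z {6,7}->{}; U {3,4}->{}
So after constraint 3: D(Z)={}, size = 0

Answer: 0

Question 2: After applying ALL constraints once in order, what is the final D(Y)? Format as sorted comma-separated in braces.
Constraint 1 (Y + U = Z) on D(Y)={3,5,6} D(U)={3,4,5,6} D(Z)={3,4,5,6,7}: Y {3,5,6}->{3}; U {3,4,5,6}->{3,4}; Z {3,4,5,6,7}->{6,7}
Constraint 2 (U != V) on D(U)={3,4} D(V)={3,4,5}: no change
Constraint 3 (Z < U) on D(Z)={6,7} D(U)={3,4}: Z {6,7}->{}; U {3,4}->{}
So after all 3 constraints: D(Y) = {3}

Answer: {3}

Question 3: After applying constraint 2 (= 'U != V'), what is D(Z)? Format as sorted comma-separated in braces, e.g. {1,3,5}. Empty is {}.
Answer: {6,7}

Derivation:
Constraint 1 (Y + U = Z) on D(Y)={3,5,6} D(U)={3,4,5,6} D(Z)={3,4,5,6,7}: Y {3,5,6}->{3}; U {3,4,5,6}->{3,4}; Z {3,4,5,6,7}->{6,7}
Constraint 2 (U != V) on D(U)={3,4} D(V)={3,4,5}: no change
So after constraint 2: D(Z) = {6,7}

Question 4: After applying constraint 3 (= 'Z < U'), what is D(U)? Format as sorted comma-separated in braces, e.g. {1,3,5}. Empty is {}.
Answer: {}

Derivation:
Constraint 1 (Y + U = Z) on D(Y)={3,5,6} D(U)={3,4,5,6} D(Z)={3,4,5,6,7}: Y {3,5,6}->{3}; U {3,4,5,6}->{3,4}; Z {3,4,5,6,7}->{6,7}
Constraint 2 (U != V) on D(U)={3,4} D(V)={3,4,5}: no change
Constraint 3 (Z < U) on D(Z)={6,7} D(U)={3,4}: Z {6,7}->{}; U {3,4}->{}
So after constraint 3: D(U) = {}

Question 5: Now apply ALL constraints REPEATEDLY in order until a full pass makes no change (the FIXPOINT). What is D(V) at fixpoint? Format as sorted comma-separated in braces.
Answer: {}

Derivation:
pass 0 (initial): D(V)={3,4,5}
pass 1: U {3,4,5,6}->{}; Y {3,5,6}->{3}; Z {3,4,5,6,7}->{}
pass 2: V {3,4,5}->{}; Y {3}->{}
pass 3: no change
Fixpoint after 3 passes: D(V) = {}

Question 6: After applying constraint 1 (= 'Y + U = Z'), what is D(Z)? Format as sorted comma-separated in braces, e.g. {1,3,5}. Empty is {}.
Constraint 1 (Y + U = Z) on D(Y)={3,5,6} D(U)={3,4,5,6} D(Z)={3,4,5,6,7}: Y {3,5,6}->{3}; U {3,4,5,6}->{3,4}; Z {3,4,5,6,7}->{6,7}
So after constraint 1: D(Z) = {6,7}

Answer: {6,7}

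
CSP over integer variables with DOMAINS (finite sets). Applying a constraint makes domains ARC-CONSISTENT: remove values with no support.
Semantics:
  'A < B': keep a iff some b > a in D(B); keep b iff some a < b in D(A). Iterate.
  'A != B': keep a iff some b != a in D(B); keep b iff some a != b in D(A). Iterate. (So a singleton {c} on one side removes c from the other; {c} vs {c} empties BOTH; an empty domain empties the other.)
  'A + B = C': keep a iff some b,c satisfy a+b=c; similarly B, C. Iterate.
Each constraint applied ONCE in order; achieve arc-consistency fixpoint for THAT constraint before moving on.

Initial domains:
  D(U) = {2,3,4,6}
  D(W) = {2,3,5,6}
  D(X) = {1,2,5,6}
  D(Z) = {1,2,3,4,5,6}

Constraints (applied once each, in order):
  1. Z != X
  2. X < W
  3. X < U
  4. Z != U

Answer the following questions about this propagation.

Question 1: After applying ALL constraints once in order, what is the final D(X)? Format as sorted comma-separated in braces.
Answer: {1,2,5}

Derivation:
Constraint 1 (Z != X) on D(Z)={1,2,3,4,5,6} D(X)={1,2,5,6}: no change
Constraint 2 (X < W) on D(X)={1,2,5,6} D(W)={2,3,5,6}: X {1,2,5,6}->{1,2,5}
Constraint 3 (X < U) on D(X)={1,2,5} D(U)={2,3,4,6}: no change
Constraint 4 (Z != U) on D(Z)={1,2,3,4,5,6} D(U)={2,3,4,6}: no change
So after all 4 constraints: D(X) = {1,2,5}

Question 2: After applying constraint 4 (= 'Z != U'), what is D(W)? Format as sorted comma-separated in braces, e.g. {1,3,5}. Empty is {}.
Answer: {2,3,5,6}

Derivation:
Constraint 1 (Z != X) on D(Z)={1,2,3,4,5,6} D(X)={1,2,5,6}: no change
Constraint 2 (X < W) on D(X)={1,2,5,6} D(W)={2,3,5,6}: X {1,2,5,6}->{1,2,5}
Constraint 3 (X < U) on D(X)={1,2,5} D(U)={2,3,4,6}: no change
Constraint 4 (Z != U) on D(Z)={1,2,3,4,5,6} D(U)={2,3,4,6}: no change
So after constraint 4: D(W) = {2,3,5,6}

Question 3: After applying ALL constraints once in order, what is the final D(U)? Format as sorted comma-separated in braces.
Constraint 1 (Z != X) on D(Z)={1,2,3,4,5,6} D(X)={1,2,5,6}: no change
Constraint 2 (X < W) on D(X)={1,2,5,6} D(W)={2,3,5,6}: X {1,2,5,6}->{1,2,5}
Constraint 3 (X < U) on D(X)={1,2,5} D(U)={2,3,4,6}: no change
Constraint 4 (Z != U) on D(Z)={1,2,3,4,5,6} D(U)={2,3,4,6}: no change
So after all 4 constraints: D(U) = {2,3,4,6}

Answer: {2,3,4,6}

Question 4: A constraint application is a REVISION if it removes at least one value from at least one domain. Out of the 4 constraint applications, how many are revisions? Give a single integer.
Answer: 1

Derivation:
Constraint 1 (Z != X) on D(Z)={1,2,3,4,5,6} D(X)={1,2,5,6}: no change => not a revision
Constraint 2 (X < W) on D(X)={1,2,5,6} D(W)={2,3,5,6}: X {1,2,5,6}->{1,2,5} => REVISION
Constraint 3 (X < U) on D(X)={1,2,5} D(U)={2,3,4,6}: no change => not a revision
Constraint 4 (Z != U) on D(Z)={1,2,3,4,5,6} D(U)={2,3,4,6}: no change => not a revision
Total revisions = 1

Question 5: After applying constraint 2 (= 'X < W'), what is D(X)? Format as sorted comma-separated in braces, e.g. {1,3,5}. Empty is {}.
Answer: {1,2,5}

Derivation:
Constraint 1 (Z != X) on D(Z)={1,2,3,4,5,6} D(X)={1,2,5,6}: no change
Constraint 2 (X < W) on D(X)={1,2,5,6} D(W)={2,3,5,6}: X {1,2,5,6}->{1,2,5}
So after constraint 2: D(X) = {1,2,5}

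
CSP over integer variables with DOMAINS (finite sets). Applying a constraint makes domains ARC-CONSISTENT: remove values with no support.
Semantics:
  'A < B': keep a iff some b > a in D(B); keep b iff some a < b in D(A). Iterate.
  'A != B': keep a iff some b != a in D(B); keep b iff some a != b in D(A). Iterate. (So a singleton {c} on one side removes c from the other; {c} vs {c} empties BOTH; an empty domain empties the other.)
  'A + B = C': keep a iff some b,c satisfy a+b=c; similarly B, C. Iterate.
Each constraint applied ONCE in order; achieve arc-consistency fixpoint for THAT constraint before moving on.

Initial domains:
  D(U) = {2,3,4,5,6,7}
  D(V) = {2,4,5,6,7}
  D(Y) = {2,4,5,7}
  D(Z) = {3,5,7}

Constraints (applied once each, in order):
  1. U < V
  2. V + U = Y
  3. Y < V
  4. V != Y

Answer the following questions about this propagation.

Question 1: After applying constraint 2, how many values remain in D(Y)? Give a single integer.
Constraint 1 (U < V) on D(U)={2,3,4,5,6,7} D(V)={2,4,5,6,7}: U {2,3,4,5,6,7}->{2,3,4,5,6}; V {2,4,5,6,7}->{4,5,6,7}
Constraint 2 (V + U = Y) on D(V)={4,5,6,7} D(U)={2,3,4,5,6} D(Y)={2,4,5,7}: V {4,5,6,7}->{4,5}; U {2,3,4,5,6}->{2,3}; Y {2,4,5,7}->{7}
So after constraint 2: D(Y)={7}, size = 1

Answer: 1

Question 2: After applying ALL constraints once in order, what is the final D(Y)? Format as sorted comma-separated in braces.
Constraint 1 (U < V) on D(U)={2,3,4,5,6,7} D(V)={2,4,5,6,7}: U {2,3,4,5,6,7}->{2,3,4,5,6}; V {2,4,5,6,7}->{4,5,6,7}
Constraint 2 (V + U = Y) on D(V)={4,5,6,7} D(U)={2,3,4,5,6} D(Y)={2,4,5,7}: V {4,5,6,7}->{4,5}; U {2,3,4,5,6}->{2,3}; Y {2,4,5,7}->{7}
Constraint 3 (Y < V) on D(Y)={7} D(V)={4,5}: Y {7}->{}; V {4,5}->{}
Constraint 4 (V != Y) on D(V)={} D(Y)={}: no change
So after all 4 constraints: D(Y) = {}

Answer: {}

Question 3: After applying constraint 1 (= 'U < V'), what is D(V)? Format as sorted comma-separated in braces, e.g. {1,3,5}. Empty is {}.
Answer: {4,5,6,7}

Derivation:
Constraint 1 (U < V) on D(U)={2,3,4,5,6,7} D(V)={2,4,5,6,7}: U {2,3,4,5,6,7}->{2,3,4,5,6}; V {2,4,5,6,7}->{4,5,6,7}
So after constraint 1: D(V) = {4,5,6,7}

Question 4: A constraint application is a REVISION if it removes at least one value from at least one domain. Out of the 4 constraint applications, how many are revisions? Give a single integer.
Answer: 3

Derivation:
Constraint 1 (U < V) on D(U)={2,3,4,5,6,7} D(V)={2,4,5,6,7}: U {2,3,4,5,6,7}->{2,3,4,5,6}; V {2,4,5,6,7}->{4,5,6,7} => REVISION
Constraint 2 (V + U = Y) on D(V)={4,5,6,7} D(U)={2,3,4,5,6} D(Y)={2,4,5,7}: V {4,5,6,7}->{4,5}; U {2,3,4,5,6}->{2,3}; Y {2,4,5,7}->{7} => REVISION
Constraint 3 (Y < V) on D(Y)={7} D(V)={4,5}: Y {7}->{}; V {4,5}->{} => REVISION
Constraint 4 (V != Y) on D(V)={} D(Y)={}: no change => not a revision
Total revisions = 3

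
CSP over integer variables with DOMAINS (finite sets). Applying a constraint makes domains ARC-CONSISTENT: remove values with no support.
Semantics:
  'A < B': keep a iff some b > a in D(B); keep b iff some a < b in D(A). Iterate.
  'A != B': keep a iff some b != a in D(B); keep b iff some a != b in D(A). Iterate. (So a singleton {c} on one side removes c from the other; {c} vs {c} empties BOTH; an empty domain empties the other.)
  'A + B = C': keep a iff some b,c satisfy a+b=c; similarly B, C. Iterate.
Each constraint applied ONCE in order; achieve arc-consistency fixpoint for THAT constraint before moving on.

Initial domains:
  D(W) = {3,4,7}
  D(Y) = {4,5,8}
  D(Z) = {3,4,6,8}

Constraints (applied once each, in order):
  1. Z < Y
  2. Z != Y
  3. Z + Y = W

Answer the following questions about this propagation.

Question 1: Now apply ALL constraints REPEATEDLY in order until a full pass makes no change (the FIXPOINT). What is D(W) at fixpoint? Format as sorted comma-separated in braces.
Answer: {7}

Derivation:
pass 0 (initial): D(W)={3,4,7}
pass 1: W {3,4,7}->{7}; Y {4,5,8}->{4}; Z {3,4,6,8}->{3}
pass 2: no change
Fixpoint after 2 passes: D(W) = {7}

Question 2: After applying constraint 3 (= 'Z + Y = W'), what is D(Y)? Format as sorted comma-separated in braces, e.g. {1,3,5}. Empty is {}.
Answer: {4}

Derivation:
Constraint 1 (Z < Y) on D(Z)={3,4,6,8} D(Y)={4,5,8}: Z {3,4,6,8}->{3,4,6}
Constraint 2 (Z != Y) on D(Z)={3,4,6} D(Y)={4,5,8}: no change
Constraint 3 (Z + Y = W) on D(Z)={3,4,6} D(Y)={4,5,8} D(W)={3,4,7}: Z {3,4,6}->{3}; Y {4,5,8}->{4}; W {3,4,7}->{7}
So after constraint 3: D(Y) = {4}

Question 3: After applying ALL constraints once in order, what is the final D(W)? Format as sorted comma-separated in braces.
Constraint 1 (Z < Y) on D(Z)={3,4,6,8} D(Y)={4,5,8}: Z {3,4,6,8}->{3,4,6}
Constraint 2 (Z != Y) on D(Z)={3,4,6} D(Y)={4,5,8}: no change
Constraint 3 (Z + Y = W) on D(Z)={3,4,6} D(Y)={4,5,8} D(W)={3,4,7}: Z {3,4,6}->{3}; Y {4,5,8}->{4}; W {3,4,7}->{7}
So after all 3 constraints: D(W) = {7}

Answer: {7}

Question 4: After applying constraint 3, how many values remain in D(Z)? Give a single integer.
Answer: 1

Derivation:
Constraint 1 (Z < Y) on D(Z)={3,4,6,8} D(Y)={4,5,8}: Z {3,4,6,8}->{3,4,6}
Constraint 2 (Z != Y) on D(Z)={3,4,6} D(Y)={4,5,8}: no change
Constraint 3 (Z + Y = W) on D(Z)={3,4,6} D(Y)={4,5,8} D(W)={3,4,7}: Z {3,4,6}->{3}; Y {4,5,8}->{4}; W {3,4,7}->{7}
So after constraint 3: D(Z)={3}, size = 1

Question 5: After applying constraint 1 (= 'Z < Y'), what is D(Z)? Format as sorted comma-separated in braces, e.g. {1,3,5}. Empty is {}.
Constraint 1 (Z < Y) on D(Z)={3,4,6,8} D(Y)={4,5,8}: Z {3,4,6,8}->{3,4,6}
So after constraint 1: D(Z) = {3,4,6}

Answer: {3,4,6}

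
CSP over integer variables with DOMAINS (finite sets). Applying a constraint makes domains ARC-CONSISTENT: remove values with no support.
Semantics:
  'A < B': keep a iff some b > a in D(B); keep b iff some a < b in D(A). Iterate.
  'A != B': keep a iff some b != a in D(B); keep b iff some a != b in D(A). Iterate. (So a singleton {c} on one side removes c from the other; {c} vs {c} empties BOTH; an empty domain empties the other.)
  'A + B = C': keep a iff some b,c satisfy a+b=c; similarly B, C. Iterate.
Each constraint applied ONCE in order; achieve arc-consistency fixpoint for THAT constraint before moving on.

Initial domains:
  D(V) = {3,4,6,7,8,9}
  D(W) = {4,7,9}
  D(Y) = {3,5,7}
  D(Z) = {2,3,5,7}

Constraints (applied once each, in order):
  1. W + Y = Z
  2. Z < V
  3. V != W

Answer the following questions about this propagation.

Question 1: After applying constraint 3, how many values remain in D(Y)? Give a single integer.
Answer: 1

Derivation:
Constraint 1 (W + Y = Z) on D(W)={4,7,9} D(Y)={3,5,7} D(Z)={2,3,5,7}: W {4,7,9}->{4}; Y {3,5,7}->{3}; Z {2,3,5,7}->{7}
Constraint 2 (Z < V) on D(Z)={7} D(V)={3,4,6,7,8,9}: V {3,4,6,7,8,9}->{8,9}
Constraint 3 (V != W) on D(V)={8,9} D(W)={4}: no change
So after constraint 3: D(Y)={3}, size = 1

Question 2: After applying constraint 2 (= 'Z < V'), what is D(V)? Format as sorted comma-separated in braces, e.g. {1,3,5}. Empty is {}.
Answer: {8,9}

Derivation:
Constraint 1 (W + Y = Z) on D(W)={4,7,9} D(Y)={3,5,7} D(Z)={2,3,5,7}: W {4,7,9}->{4}; Y {3,5,7}->{3}; Z {2,3,5,7}->{7}
Constraint 2 (Z < V) on D(Z)={7} D(V)={3,4,6,7,8,9}: V {3,4,6,7,8,9}->{8,9}
So after constraint 2: D(V) = {8,9}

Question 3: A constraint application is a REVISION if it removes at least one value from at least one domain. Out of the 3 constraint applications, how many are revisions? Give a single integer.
Constraint 1 (W + Y = Z) on D(W)={4,7,9} D(Y)={3,5,7} D(Z)={2,3,5,7}: W {4,7,9}->{4}; Y {3,5,7}->{3}; Z {2,3,5,7}->{7} => REVISION
Constraint 2 (Z < V) on D(Z)={7} D(V)={3,4,6,7,8,9}: V {3,4,6,7,8,9}->{8,9} => REVISION
Constraint 3 (V != W) on D(V)={8,9} D(W)={4}: no change => not a revision
Total revisions = 2

Answer: 2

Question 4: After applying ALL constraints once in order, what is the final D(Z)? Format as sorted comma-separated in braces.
Constraint 1 (W + Y = Z) on D(W)={4,7,9} D(Y)={3,5,7} D(Z)={2,3,5,7}: W {4,7,9}->{4}; Y {3,5,7}->{3}; Z {2,3,5,7}->{7}
Constraint 2 (Z < V) on D(Z)={7} D(V)={3,4,6,7,8,9}: V {3,4,6,7,8,9}->{8,9}
Constraint 3 (V != W) on D(V)={8,9} D(W)={4}: no change
So after all 3 constraints: D(Z) = {7}

Answer: {7}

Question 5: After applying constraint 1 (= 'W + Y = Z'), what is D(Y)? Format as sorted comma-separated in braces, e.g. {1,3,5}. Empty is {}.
Constraint 1 (W + Y = Z) on D(W)={4,7,9} D(Y)={3,5,7} D(Z)={2,3,5,7}: W {4,7,9}->{4}; Y {3,5,7}->{3}; Z {2,3,5,7}->{7}
So after constraint 1: D(Y) = {3}

Answer: {3}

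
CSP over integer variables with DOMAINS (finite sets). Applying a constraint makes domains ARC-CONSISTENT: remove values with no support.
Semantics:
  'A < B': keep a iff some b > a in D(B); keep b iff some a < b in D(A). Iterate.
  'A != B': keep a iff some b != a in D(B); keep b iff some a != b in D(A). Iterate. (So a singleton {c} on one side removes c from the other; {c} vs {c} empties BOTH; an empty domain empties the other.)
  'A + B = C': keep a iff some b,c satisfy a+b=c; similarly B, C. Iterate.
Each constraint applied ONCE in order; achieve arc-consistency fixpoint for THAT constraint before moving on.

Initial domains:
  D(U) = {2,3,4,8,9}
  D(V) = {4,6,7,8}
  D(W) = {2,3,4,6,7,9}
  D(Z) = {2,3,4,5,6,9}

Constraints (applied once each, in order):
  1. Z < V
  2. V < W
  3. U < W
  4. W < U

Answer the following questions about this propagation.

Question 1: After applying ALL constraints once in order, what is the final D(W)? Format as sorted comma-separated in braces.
Constraint 1 (Z < V) on D(Z)={2,3,4,5,6,9} D(V)={4,6,7,8}: Z {2,3,4,5,6,9}->{2,3,4,5,6}
Constraint 2 (V < W) on D(V)={4,6,7,8} D(W)={2,3,4,6,7,9}: W {2,3,4,6,7,9}->{6,7,9}
Constraint 3 (U < W) on D(U)={2,3,4,8,9} D(W)={6,7,9}: U {2,3,4,8,9}->{2,3,4,8}
Constraint 4 (W < U) on D(W)={6,7,9} D(U)={2,3,4,8}: W {6,7,9}->{6,7}; U {2,3,4,8}->{8}
So after all 4 constraints: D(W) = {6,7}

Answer: {6,7}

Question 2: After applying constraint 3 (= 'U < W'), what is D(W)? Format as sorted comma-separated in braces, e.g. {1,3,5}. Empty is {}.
Answer: {6,7,9}

Derivation:
Constraint 1 (Z < V) on D(Z)={2,3,4,5,6,9} D(V)={4,6,7,8}: Z {2,3,4,5,6,9}->{2,3,4,5,6}
Constraint 2 (V < W) on D(V)={4,6,7,8} D(W)={2,3,4,6,7,9}: W {2,3,4,6,7,9}->{6,7,9}
Constraint 3 (U < W) on D(U)={2,3,4,8,9} D(W)={6,7,9}: U {2,3,4,8,9}->{2,3,4,8}
So after constraint 3: D(W) = {6,7,9}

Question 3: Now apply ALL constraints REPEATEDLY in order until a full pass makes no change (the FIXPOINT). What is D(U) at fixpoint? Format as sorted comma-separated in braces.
Answer: {}

Derivation:
pass 0 (initial): D(U)={2,3,4,8,9}
pass 1: U {2,3,4,8,9}->{8}; W {2,3,4,6,7,9}->{6,7}; Z {2,3,4,5,6,9}->{2,3,4,5,6}
pass 2: U {8}->{}; V {4,6,7,8}->{4,6}; W {6,7}->{}
pass 3: V {4,6}->{}; Z {2,3,4,5,6}->{2,3,4,5}
pass 4: Z {2,3,4,5}->{}
pass 5: no change
Fixpoint after 5 passes: D(U) = {}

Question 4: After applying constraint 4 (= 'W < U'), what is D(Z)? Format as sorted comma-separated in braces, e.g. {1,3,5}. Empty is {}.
Constraint 1 (Z < V) on D(Z)={2,3,4,5,6,9} D(V)={4,6,7,8}: Z {2,3,4,5,6,9}->{2,3,4,5,6}
Constraint 2 (V < W) on D(V)={4,6,7,8} D(W)={2,3,4,6,7,9}: W {2,3,4,6,7,9}->{6,7,9}
Constraint 3 (U < W) on D(U)={2,3,4,8,9} D(W)={6,7,9}: U {2,3,4,8,9}->{2,3,4,8}
Constraint 4 (W < U) on D(W)={6,7,9} D(U)={2,3,4,8}: W {6,7,9}->{6,7}; U {2,3,4,8}->{8}
So after constraint 4: D(Z) = {2,3,4,5,6}

Answer: {2,3,4,5,6}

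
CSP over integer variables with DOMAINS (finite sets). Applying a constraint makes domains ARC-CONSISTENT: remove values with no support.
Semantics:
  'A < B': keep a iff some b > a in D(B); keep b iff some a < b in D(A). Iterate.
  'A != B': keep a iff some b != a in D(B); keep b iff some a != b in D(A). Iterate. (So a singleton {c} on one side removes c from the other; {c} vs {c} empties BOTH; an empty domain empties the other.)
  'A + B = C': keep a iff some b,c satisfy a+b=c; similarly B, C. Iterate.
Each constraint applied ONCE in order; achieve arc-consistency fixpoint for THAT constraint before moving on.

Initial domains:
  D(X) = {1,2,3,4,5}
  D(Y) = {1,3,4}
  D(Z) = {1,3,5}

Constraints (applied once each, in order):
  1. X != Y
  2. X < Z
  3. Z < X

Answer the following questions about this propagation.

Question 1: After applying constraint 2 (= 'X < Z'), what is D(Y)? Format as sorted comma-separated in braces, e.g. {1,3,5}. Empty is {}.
Constraint 1 (X != Y) on D(X)={1,2,3,4,5} D(Y)={1,3,4}: no change
Constraint 2 (X < Z) on D(X)={1,2,3,4,5} D(Z)={1,3,5}: X {1,2,3,4,5}->{1,2,3,4}; Z {1,3,5}->{3,5}
So after constraint 2: D(Y) = {1,3,4}

Answer: {1,3,4}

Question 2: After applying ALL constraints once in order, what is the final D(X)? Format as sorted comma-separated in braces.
Answer: {4}

Derivation:
Constraint 1 (X != Y) on D(X)={1,2,3,4,5} D(Y)={1,3,4}: no change
Constraint 2 (X < Z) on D(X)={1,2,3,4,5} D(Z)={1,3,5}: X {1,2,3,4,5}->{1,2,3,4}; Z {1,3,5}->{3,5}
Constraint 3 (Z < X) on D(Z)={3,5} D(X)={1,2,3,4}: Z {3,5}->{3}; X {1,2,3,4}->{4}
So after all 3 constraints: D(X) = {4}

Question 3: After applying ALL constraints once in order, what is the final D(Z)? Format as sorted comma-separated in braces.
Constraint 1 (X != Y) on D(X)={1,2,3,4,5} D(Y)={1,3,4}: no change
Constraint 2 (X < Z) on D(X)={1,2,3,4,5} D(Z)={1,3,5}: X {1,2,3,4,5}->{1,2,3,4}; Z {1,3,5}->{3,5}
Constraint 3 (Z < X) on D(Z)={3,5} D(X)={1,2,3,4}: Z {3,5}->{3}; X {1,2,3,4}->{4}
So after all 3 constraints: D(Z) = {3}

Answer: {3}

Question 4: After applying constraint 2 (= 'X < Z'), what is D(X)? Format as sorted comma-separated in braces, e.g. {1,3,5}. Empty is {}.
Answer: {1,2,3,4}

Derivation:
Constraint 1 (X != Y) on D(X)={1,2,3,4,5} D(Y)={1,3,4}: no change
Constraint 2 (X < Z) on D(X)={1,2,3,4,5} D(Z)={1,3,5}: X {1,2,3,4,5}->{1,2,3,4}; Z {1,3,5}->{3,5}
So after constraint 2: D(X) = {1,2,3,4}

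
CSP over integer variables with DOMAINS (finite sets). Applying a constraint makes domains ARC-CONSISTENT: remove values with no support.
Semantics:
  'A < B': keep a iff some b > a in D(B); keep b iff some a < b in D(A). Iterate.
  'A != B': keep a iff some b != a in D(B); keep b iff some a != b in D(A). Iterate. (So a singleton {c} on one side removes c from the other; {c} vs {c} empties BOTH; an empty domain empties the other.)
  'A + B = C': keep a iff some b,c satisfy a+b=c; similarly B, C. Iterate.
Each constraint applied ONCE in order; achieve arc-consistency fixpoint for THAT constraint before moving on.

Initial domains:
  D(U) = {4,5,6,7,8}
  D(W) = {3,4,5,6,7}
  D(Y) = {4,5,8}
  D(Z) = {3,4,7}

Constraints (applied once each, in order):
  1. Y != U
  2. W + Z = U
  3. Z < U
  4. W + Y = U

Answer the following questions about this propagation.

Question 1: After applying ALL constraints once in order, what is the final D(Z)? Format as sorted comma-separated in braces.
Constraint 1 (Y != U) on D(Y)={4,5,8} D(U)={4,5,6,7,8}: no change
Constraint 2 (W + Z = U) on D(W)={3,4,5,6,7} D(Z)={3,4,7} D(U)={4,5,6,7,8}: W {3,4,5,6,7}->{3,4,5}; Z {3,4,7}->{3,4}; U {4,5,6,7,8}->{6,7,8}
Constraint 3 (Z < U) on D(Z)={3,4} D(U)={6,7,8}: no change
Constraint 4 (W + Y = U) on D(W)={3,4,5} D(Y)={4,5,8} D(U)={6,7,8}: W {3,4,5}->{3,4}; Y {4,5,8}->{4,5}; U {6,7,8}->{7,8}
So after all 4 constraints: D(Z) = {3,4}

Answer: {3,4}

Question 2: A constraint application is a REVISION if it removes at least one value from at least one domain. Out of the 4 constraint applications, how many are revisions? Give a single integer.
Answer: 2

Derivation:
Constraint 1 (Y != U) on D(Y)={4,5,8} D(U)={4,5,6,7,8}: no change => not a revision
Constraint 2 (W + Z = U) on D(W)={3,4,5,6,7} D(Z)={3,4,7} D(U)={4,5,6,7,8}: W {3,4,5,6,7}->{3,4,5}; Z {3,4,7}->{3,4}; U {4,5,6,7,8}->{6,7,8} => REVISION
Constraint 3 (Z < U) on D(Z)={3,4} D(U)={6,7,8}: no change => not a revision
Constraint 4 (W + Y = U) on D(W)={3,4,5} D(Y)={4,5,8} D(U)={6,7,8}: W {3,4,5}->{3,4}; Y {4,5,8}->{4,5}; U {6,7,8}->{7,8} => REVISION
Total revisions = 2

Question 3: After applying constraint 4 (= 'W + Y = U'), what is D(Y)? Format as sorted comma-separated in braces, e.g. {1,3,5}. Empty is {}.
Answer: {4,5}

Derivation:
Constraint 1 (Y != U) on D(Y)={4,5,8} D(U)={4,5,6,7,8}: no change
Constraint 2 (W + Z = U) on D(W)={3,4,5,6,7} D(Z)={3,4,7} D(U)={4,5,6,7,8}: W {3,4,5,6,7}->{3,4,5}; Z {3,4,7}->{3,4}; U {4,5,6,7,8}->{6,7,8}
Constraint 3 (Z < U) on D(Z)={3,4} D(U)={6,7,8}: no change
Constraint 4 (W + Y = U) on D(W)={3,4,5} D(Y)={4,5,8} D(U)={6,7,8}: W {3,4,5}->{3,4}; Y {4,5,8}->{4,5}; U {6,7,8}->{7,8}
So after constraint 4: D(Y) = {4,5}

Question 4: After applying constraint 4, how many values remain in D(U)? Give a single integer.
Answer: 2

Derivation:
Constraint 1 (Y != U) on D(Y)={4,5,8} D(U)={4,5,6,7,8}: no change
Constraint 2 (W + Z = U) on D(W)={3,4,5,6,7} D(Z)={3,4,7} D(U)={4,5,6,7,8}: W {3,4,5,6,7}->{3,4,5}; Z {3,4,7}->{3,4}; U {4,5,6,7,8}->{6,7,8}
Constraint 3 (Z < U) on D(Z)={3,4} D(U)={6,7,8}: no change
Constraint 4 (W + Y = U) on D(W)={3,4,5} D(Y)={4,5,8} D(U)={6,7,8}: W {3,4,5}->{3,4}; Y {4,5,8}->{4,5}; U {6,7,8}->{7,8}
So after constraint 4: D(U)={7,8}, size = 2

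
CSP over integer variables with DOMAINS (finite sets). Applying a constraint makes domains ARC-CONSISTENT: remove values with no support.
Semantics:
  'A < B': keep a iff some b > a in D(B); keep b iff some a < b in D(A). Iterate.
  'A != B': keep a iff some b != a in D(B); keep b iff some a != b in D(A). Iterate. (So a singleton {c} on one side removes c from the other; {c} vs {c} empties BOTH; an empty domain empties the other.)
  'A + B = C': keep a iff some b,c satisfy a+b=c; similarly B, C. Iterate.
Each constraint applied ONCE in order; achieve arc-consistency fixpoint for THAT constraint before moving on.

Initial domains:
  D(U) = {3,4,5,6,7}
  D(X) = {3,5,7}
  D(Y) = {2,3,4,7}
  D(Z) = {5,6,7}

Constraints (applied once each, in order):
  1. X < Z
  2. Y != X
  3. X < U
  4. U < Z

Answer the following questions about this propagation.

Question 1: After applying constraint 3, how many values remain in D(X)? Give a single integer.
Constraint 1 (X < Z) on D(X)={3,5,7} D(Z)={5,6,7}: X {3,5,7}->{3,5}
Constraint 2 (Y != X) on D(Y)={2,3,4,7} D(X)={3,5}: no change
Constraint 3 (X < U) on D(X)={3,5} D(U)={3,4,5,6,7}: U {3,4,5,6,7}->{4,5,6,7}
So after constraint 3: D(X)={3,5}, size = 2

Answer: 2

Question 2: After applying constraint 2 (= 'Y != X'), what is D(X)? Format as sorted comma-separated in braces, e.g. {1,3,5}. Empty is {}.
Answer: {3,5}

Derivation:
Constraint 1 (X < Z) on D(X)={3,5,7} D(Z)={5,6,7}: X {3,5,7}->{3,5}
Constraint 2 (Y != X) on D(Y)={2,3,4,7} D(X)={3,5}: no change
So after constraint 2: D(X) = {3,5}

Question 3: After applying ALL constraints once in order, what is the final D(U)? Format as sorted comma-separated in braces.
Answer: {4,5,6}

Derivation:
Constraint 1 (X < Z) on D(X)={3,5,7} D(Z)={5,6,7}: X {3,5,7}->{3,5}
Constraint 2 (Y != X) on D(Y)={2,3,4,7} D(X)={3,5}: no change
Constraint 3 (X < U) on D(X)={3,5} D(U)={3,4,5,6,7}: U {3,4,5,6,7}->{4,5,6,7}
Constraint 4 (U < Z) on D(U)={4,5,6,7} D(Z)={5,6,7}: U {4,5,6,7}->{4,5,6}
So after all 4 constraints: D(U) = {4,5,6}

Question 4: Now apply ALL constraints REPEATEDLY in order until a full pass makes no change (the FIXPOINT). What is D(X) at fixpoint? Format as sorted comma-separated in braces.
Answer: {3,5}

Derivation:
pass 0 (initial): D(X)={3,5,7}
pass 1: U {3,4,5,6,7}->{4,5,6}; X {3,5,7}->{3,5}
pass 2: no change
Fixpoint after 2 passes: D(X) = {3,5}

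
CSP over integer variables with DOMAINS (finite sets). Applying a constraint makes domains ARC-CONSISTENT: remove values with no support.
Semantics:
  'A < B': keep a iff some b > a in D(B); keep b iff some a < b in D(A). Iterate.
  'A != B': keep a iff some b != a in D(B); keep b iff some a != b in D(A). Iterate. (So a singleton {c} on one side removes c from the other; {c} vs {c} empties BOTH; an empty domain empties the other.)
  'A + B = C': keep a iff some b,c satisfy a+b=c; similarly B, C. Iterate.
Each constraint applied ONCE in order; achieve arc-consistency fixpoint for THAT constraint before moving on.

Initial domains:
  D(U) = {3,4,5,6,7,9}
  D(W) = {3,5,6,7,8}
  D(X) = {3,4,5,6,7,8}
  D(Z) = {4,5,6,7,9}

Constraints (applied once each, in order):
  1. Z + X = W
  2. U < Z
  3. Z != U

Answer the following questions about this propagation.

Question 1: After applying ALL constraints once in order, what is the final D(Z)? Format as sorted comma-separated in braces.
Constraint 1 (Z + X = W) on D(Z)={4,5,6,7,9} D(X)={3,4,5,6,7,8} D(W)={3,5,6,7,8}: Z {4,5,6,7,9}->{4,5}; X {3,4,5,6,7,8}->{3,4}; W {3,5,6,7,8}->{7,8}
Constraint 2 (U < Z) on D(U)={3,4,5,6,7,9} D(Z)={4,5}: U {3,4,5,6,7,9}->{3,4}
Constraint 3 (Z != U) on D(Z)={4,5} D(U)={3,4}: no change
So after all 3 constraints: D(Z) = {4,5}

Answer: {4,5}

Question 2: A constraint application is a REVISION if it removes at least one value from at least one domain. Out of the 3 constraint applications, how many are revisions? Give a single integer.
Constraint 1 (Z + X = W) on D(Z)={4,5,6,7,9} D(X)={3,4,5,6,7,8} D(W)={3,5,6,7,8}: Z {4,5,6,7,9}->{4,5}; X {3,4,5,6,7,8}->{3,4}; W {3,5,6,7,8}->{7,8} => REVISION
Constraint 2 (U < Z) on D(U)={3,4,5,6,7,9} D(Z)={4,5}: U {3,4,5,6,7,9}->{3,4} => REVISION
Constraint 3 (Z != U) on D(Z)={4,5} D(U)={3,4}: no change => not a revision
Total revisions = 2

Answer: 2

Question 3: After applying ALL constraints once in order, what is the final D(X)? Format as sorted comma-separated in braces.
Constraint 1 (Z + X = W) on D(Z)={4,5,6,7,9} D(X)={3,4,5,6,7,8} D(W)={3,5,6,7,8}: Z {4,5,6,7,9}->{4,5}; X {3,4,5,6,7,8}->{3,4}; W {3,5,6,7,8}->{7,8}
Constraint 2 (U < Z) on D(U)={3,4,5,6,7,9} D(Z)={4,5}: U {3,4,5,6,7,9}->{3,4}
Constraint 3 (Z != U) on D(Z)={4,5} D(U)={3,4}: no change
So after all 3 constraints: D(X) = {3,4}

Answer: {3,4}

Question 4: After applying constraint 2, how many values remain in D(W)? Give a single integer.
Answer: 2

Derivation:
Constraint 1 (Z + X = W) on D(Z)={4,5,6,7,9} D(X)={3,4,5,6,7,8} D(W)={3,5,6,7,8}: Z {4,5,6,7,9}->{4,5}; X {3,4,5,6,7,8}->{3,4}; W {3,5,6,7,8}->{7,8}
Constraint 2 (U < Z) on D(U)={3,4,5,6,7,9} D(Z)={4,5}: U {3,4,5,6,7,9}->{3,4}
So after constraint 2: D(W)={7,8}, size = 2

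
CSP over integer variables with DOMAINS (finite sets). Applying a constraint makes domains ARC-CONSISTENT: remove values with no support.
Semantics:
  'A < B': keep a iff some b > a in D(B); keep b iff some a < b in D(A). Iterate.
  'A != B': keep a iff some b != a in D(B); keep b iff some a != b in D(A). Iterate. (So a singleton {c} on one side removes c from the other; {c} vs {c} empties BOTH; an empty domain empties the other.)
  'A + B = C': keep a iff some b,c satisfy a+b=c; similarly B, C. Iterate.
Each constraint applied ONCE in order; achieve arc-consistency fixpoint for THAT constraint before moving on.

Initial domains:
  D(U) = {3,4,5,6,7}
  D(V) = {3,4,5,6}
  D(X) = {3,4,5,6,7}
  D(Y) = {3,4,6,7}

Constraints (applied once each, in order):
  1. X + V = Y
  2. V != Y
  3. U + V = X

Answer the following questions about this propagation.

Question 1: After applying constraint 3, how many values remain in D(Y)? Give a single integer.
Constraint 1 (X + V = Y) on D(X)={3,4,5,6,7} D(V)={3,4,5,6} D(Y)={3,4,6,7}: X {3,4,5,6,7}->{3,4}; V {3,4,5,6}->{3,4}; Y {3,4,6,7}->{6,7}
Constraint 2 (V != Y) on D(V)={3,4} D(Y)={6,7}: no change
Constraint 3 (U + V = X) on D(U)={3,4,5,6,7} D(V)={3,4} D(X)={3,4}: U {3,4,5,6,7}->{}; V {3,4}->{}; X {3,4}->{}
So after constraint 3: D(Y)={6,7}, size = 2

Answer: 2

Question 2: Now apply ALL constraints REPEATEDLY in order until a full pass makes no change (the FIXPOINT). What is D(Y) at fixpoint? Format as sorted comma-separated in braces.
pass 0 (initial): D(Y)={3,4,6,7}
pass 1: U {3,4,5,6,7}->{}; V {3,4,5,6}->{}; X {3,4,5,6,7}->{}; Y {3,4,6,7}->{6,7}
pass 2: Y {6,7}->{}
pass 3: no change
Fixpoint after 3 passes: D(Y) = {}

Answer: {}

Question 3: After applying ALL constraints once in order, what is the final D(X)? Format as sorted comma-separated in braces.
Answer: {}

Derivation:
Constraint 1 (X + V = Y) on D(X)={3,4,5,6,7} D(V)={3,4,5,6} D(Y)={3,4,6,7}: X {3,4,5,6,7}->{3,4}; V {3,4,5,6}->{3,4}; Y {3,4,6,7}->{6,7}
Constraint 2 (V != Y) on D(V)={3,4} D(Y)={6,7}: no change
Constraint 3 (U + V = X) on D(U)={3,4,5,6,7} D(V)={3,4} D(X)={3,4}: U {3,4,5,6,7}->{}; V {3,4}->{}; X {3,4}->{}
So after all 3 constraints: D(X) = {}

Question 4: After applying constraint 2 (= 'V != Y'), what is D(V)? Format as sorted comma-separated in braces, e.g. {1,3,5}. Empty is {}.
Answer: {3,4}

Derivation:
Constraint 1 (X + V = Y) on D(X)={3,4,5,6,7} D(V)={3,4,5,6} D(Y)={3,4,6,7}: X {3,4,5,6,7}->{3,4}; V {3,4,5,6}->{3,4}; Y {3,4,6,7}->{6,7}
Constraint 2 (V != Y) on D(V)={3,4} D(Y)={6,7}: no change
So after constraint 2: D(V) = {3,4}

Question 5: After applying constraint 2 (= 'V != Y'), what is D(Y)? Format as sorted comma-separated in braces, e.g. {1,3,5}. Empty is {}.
Answer: {6,7}

Derivation:
Constraint 1 (X + V = Y) on D(X)={3,4,5,6,7} D(V)={3,4,5,6} D(Y)={3,4,6,7}: X {3,4,5,6,7}->{3,4}; V {3,4,5,6}->{3,4}; Y {3,4,6,7}->{6,7}
Constraint 2 (V != Y) on D(V)={3,4} D(Y)={6,7}: no change
So after constraint 2: D(Y) = {6,7}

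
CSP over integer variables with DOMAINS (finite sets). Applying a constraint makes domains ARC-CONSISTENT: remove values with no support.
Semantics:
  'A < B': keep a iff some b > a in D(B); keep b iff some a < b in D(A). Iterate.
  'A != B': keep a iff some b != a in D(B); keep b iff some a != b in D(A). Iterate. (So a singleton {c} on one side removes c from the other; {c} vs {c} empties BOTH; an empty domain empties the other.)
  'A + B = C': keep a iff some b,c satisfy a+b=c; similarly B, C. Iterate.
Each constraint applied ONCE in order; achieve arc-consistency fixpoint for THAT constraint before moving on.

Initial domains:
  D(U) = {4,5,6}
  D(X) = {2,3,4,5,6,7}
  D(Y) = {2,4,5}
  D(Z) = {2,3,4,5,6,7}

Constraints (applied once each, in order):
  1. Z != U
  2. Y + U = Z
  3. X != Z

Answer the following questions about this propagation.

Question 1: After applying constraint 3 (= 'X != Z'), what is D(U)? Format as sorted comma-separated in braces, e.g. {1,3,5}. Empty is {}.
Constraint 1 (Z != U) on D(Z)={2,3,4,5,6,7} D(U)={4,5,6}: no change
Constraint 2 (Y + U = Z) on D(Y)={2,4,5} D(U)={4,5,6} D(Z)={2,3,4,5,6,7}: Y {2,4,5}->{2}; U {4,5,6}->{4,5}; Z {2,3,4,5,6,7}->{6,7}
Constraint 3 (X != Z) on D(X)={2,3,4,5,6,7} D(Z)={6,7}: no change
So after constraint 3: D(U) = {4,5}

Answer: {4,5}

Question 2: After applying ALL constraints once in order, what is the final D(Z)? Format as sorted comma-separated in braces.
Answer: {6,7}

Derivation:
Constraint 1 (Z != U) on D(Z)={2,3,4,5,6,7} D(U)={4,5,6}: no change
Constraint 2 (Y + U = Z) on D(Y)={2,4,5} D(U)={4,5,6} D(Z)={2,3,4,5,6,7}: Y {2,4,5}->{2}; U {4,5,6}->{4,5}; Z {2,3,4,5,6,7}->{6,7}
Constraint 3 (X != Z) on D(X)={2,3,4,5,6,7} D(Z)={6,7}: no change
So after all 3 constraints: D(Z) = {6,7}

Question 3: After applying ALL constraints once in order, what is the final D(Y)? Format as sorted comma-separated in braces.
Constraint 1 (Z != U) on D(Z)={2,3,4,5,6,7} D(U)={4,5,6}: no change
Constraint 2 (Y + U = Z) on D(Y)={2,4,5} D(U)={4,5,6} D(Z)={2,3,4,5,6,7}: Y {2,4,5}->{2}; U {4,5,6}->{4,5}; Z {2,3,4,5,6,7}->{6,7}
Constraint 3 (X != Z) on D(X)={2,3,4,5,6,7} D(Z)={6,7}: no change
So after all 3 constraints: D(Y) = {2}

Answer: {2}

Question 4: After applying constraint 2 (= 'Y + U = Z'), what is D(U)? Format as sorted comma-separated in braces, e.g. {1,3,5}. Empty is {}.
Constraint 1 (Z != U) on D(Z)={2,3,4,5,6,7} D(U)={4,5,6}: no change
Constraint 2 (Y + U = Z) on D(Y)={2,4,5} D(U)={4,5,6} D(Z)={2,3,4,5,6,7}: Y {2,4,5}->{2}; U {4,5,6}->{4,5}; Z {2,3,4,5,6,7}->{6,7}
So after constraint 2: D(U) = {4,5}

Answer: {4,5}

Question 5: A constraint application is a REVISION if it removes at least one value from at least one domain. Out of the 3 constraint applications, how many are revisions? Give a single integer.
Answer: 1

Derivation:
Constraint 1 (Z != U) on D(Z)={2,3,4,5,6,7} D(U)={4,5,6}: no change => not a revision
Constraint 2 (Y + U = Z) on D(Y)={2,4,5} D(U)={4,5,6} D(Z)={2,3,4,5,6,7}: Y {2,4,5}->{2}; U {4,5,6}->{4,5}; Z {2,3,4,5,6,7}->{6,7} => REVISION
Constraint 3 (X != Z) on D(X)={2,3,4,5,6,7} D(Z)={6,7}: no change => not a revision
Total revisions = 1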